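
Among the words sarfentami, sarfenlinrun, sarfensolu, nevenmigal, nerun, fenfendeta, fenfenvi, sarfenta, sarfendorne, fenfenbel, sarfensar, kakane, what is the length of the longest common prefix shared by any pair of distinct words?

Look for the deepest trie node that still has at least two words in its subtree.
e.g. "sarfenta" and "sarfentami" share the prefix "sarfenta" of length 8; no pair shares a longer one.
Longest shared-prefix length: 8

8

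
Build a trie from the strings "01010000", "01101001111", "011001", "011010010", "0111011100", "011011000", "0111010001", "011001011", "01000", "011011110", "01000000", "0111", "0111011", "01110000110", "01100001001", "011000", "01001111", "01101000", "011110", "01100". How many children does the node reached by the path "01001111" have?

0

Walk "01001111" from the root, arriving at one node.
No stored string extends past "01001111".
That node has 0 child edges.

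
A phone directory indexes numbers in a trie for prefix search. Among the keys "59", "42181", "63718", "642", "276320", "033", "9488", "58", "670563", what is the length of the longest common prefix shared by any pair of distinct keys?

1

Look for the deepest trie node that still has at least two words in its subtree.
e.g. "58" and "59" share the prefix "5" of length 1; no pair shares a longer one.
Longest shared-prefix length: 1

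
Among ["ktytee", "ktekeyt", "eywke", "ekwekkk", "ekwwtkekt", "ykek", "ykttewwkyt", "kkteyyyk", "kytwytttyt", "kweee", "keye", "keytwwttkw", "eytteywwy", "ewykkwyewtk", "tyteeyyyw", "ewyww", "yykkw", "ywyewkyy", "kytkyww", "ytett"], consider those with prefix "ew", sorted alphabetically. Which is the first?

ewykkwyewtk

Words with prefix "ew", in lexicographic order: "ewykkwyewtk", "ewyww"
Position 1: ewykkwyewtk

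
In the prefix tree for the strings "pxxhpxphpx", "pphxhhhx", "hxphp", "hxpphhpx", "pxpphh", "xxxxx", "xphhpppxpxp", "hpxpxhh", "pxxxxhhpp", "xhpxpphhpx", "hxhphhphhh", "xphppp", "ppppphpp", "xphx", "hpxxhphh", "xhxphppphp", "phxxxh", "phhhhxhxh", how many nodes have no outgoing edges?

18

Leaves are exactly the stored words that no other stored word extends.
Those words: "hpxpxhh", "hpxxhphh", "hxhphhphhh", "hxphp", "hxpphhpx", "phhhhxhxh", "phxxxh", "pphxhhhx", "ppppphpp", "pxpphh", "pxxhpxphpx", "pxxxxhhpp", "xhpxpphhpx", "xhxphppphp", "xphhpppxpxp", "xphppp", "xphx", "xxxxx"
Leaf count: 18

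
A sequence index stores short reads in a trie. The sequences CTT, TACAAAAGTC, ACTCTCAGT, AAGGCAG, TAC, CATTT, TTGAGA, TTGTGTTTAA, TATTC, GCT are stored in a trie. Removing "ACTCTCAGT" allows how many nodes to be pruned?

8

After clearing the end-marker at "ACTCTCAGT", prune upward until reaching a node still needed by another word.
The suffix "CTCTCAGT" (8 nodes) is used only by "ACTCTCAGT"; the node for "A" still has the child "A", so pruning stops there.
Nodes removed: 8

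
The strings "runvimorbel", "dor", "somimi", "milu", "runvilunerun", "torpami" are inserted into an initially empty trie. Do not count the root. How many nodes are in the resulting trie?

Trace insertions, counting only characters that open a new branch:
  "runvimorbel" → 11 new (r, u, n, v, i, m, o, r, b, e, l)
  "dor" → 3 new (d, o, r)
  "somimi" → 6 new (s, o, m, i, m, i)
  "milu" → 4 new (m, i, l, u)
  "runvilunerun" → prefix "runvi" already present; 7 new (l, u, n, e, r, u, n)
  "torpami" → 7 new (t, o, r, p, a, m, i)
Total nodes = 11 + 3 + 6 + 4 + 7 + 7 = 38

38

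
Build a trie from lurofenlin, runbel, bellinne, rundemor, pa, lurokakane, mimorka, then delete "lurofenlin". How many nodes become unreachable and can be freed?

6

A node on "lurofenlin"'s path can go only if nothing else ends at it or branches off below it.
The suffix "fenlin" (6 nodes) is used only by "lurofenlin"; the node for "luro" still has the child "k", so pruning stops there.
Nodes removed: 6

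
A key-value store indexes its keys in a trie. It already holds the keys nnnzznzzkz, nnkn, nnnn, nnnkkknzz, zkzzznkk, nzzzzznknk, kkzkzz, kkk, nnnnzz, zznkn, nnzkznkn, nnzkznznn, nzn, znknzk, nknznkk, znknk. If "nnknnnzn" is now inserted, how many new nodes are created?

4

Walking "nnknnnzn" from the root, the first 4 characters ("nnkn") follow existing edges; "n" is the first miss.
So 8 − 4 = 4 new nodes.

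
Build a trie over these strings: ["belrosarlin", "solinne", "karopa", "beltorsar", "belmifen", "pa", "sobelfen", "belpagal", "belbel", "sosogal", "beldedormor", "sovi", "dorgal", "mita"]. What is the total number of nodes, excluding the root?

Insert word by word; a character creates a node only if that edge doesn't already exist:
  "belrosarlin" → 11 new (b, e, l, r, o, s, a, r, l, i, n)
  "solinne" → 7 new (s, o, l, i, n, n, e)
  "karopa" → 6 new (k, a, r, o, p, a)
  "beltorsar" → prefix "bel" already present; 6 new (t, o, r, s, a, r)
  "belmifen" → prefix "bel" already present; 5 new (m, i, f, e, n)
  "pa" → 2 new (p, a)
  "sobelfen" → prefix "so" already present; 6 new (b, e, l, f, e, n)
  "belpagal" → prefix "bel" already present; 5 new (p, a, g, a, l)
  "belbel" → prefix "bel" already present; 3 new (b, e, l)
  "sosogal" → prefix "so" already present; 5 new (s, o, g, a, l)
  "beldedormor" → prefix "bel" already present; 8 new (d, e, d, o, r, m, o, r)
  "sovi" → prefix "so" already present; 2 new (v, i)
  "dorgal" → 6 new (d, o, r, g, a, l)
  "mita" → 4 new (m, i, t, a)
Total nodes = 11 + 7 + 6 + 6 + 5 + 2 + 6 + 5 + 3 + 5 + 8 + 2 + 6 + 4 = 76

76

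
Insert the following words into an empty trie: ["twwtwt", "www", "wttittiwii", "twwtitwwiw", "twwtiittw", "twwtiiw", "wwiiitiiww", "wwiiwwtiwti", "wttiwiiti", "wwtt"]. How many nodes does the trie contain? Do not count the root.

51

Trace insertions, counting only characters that open a new branch:
  "twwtwt" → 6 new (t, w, w, t, w, t)
  "www" → 3 new (w, w, w)
  "wttittiwii" → prefix "w" already present; 9 new (t, t, i, t, t, i, w, i, i)
  "twwtitwwiw" → prefix "twwt" already present; 6 new (i, t, w, w, i, w)
  "twwtiittw" → prefix "twwti" already present; 4 new (i, t, t, w)
  "twwtiiw" → prefix "twwtii" already present; 1 new (w)
  "wwiiitiiww" → prefix "ww" already present; 8 new (i, i, i, t, i, i, w, w)
  "wwiiwwtiwti" → prefix "wwii" already present; 7 new (w, w, t, i, w, t, i)
  "wttiwiiti" → prefix "wtti" already present; 5 new (w, i, i, t, i)
  "wwtt" → prefix "ww" already present; 2 new (t, t)
Total nodes = 6 + 3 + 9 + 6 + 4 + 1 + 8 + 7 + 5 + 2 = 51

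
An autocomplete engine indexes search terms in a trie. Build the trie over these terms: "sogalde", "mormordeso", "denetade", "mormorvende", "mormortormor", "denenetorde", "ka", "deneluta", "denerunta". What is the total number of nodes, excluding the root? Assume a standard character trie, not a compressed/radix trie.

Insert word by word; a character creates a node only if that edge doesn't already exist:
  "sogalde" → 7 new (s, o, g, a, l, d, e)
  "mormordeso" → 10 new (m, o, r, m, o, r, d, e, s, o)
  "denetade" → 8 new (d, e, n, e, t, a, d, e)
  "mormorvende" → prefix "mormor" already present; 5 new (v, e, n, d, e)
  "mormortormor" → prefix "mormor" already present; 6 new (t, o, r, m, o, r)
  "denenetorde" → prefix "dene" already present; 7 new (n, e, t, o, r, d, e)
  "ka" → 2 new (k, a)
  "deneluta" → prefix "dene" already present; 4 new (l, u, t, a)
  "denerunta" → prefix "dene" already present; 5 new (r, u, n, t, a)
Total nodes = 7 + 10 + 8 + 5 + 6 + 7 + 2 + 4 + 5 = 54

54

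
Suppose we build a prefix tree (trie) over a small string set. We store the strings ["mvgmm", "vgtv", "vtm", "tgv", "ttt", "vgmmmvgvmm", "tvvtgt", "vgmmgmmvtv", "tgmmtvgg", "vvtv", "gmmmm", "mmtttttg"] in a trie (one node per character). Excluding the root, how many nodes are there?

Insert word by word; a character creates a node only if that edge doesn't already exist:
  "mvgmm" → 5 new (m, v, g, m, m)
  "vgtv" → 4 new (v, g, t, v)
  "vtm" → prefix "v" already present; 2 new (t, m)
  "tgv" → 3 new (t, g, v)
  "ttt" → prefix "t" already present; 2 new (t, t)
  "vgmmmvgvmm" → prefix "vg" already present; 8 new (m, m, m, v, g, v, m, m)
  "tvvtgt" → prefix "t" already present; 5 new (v, v, t, g, t)
  "vgmmgmmvtv" → prefix "vgmm" already present; 6 new (g, m, m, v, t, v)
  "tgmmtvgg" → prefix "tg" already present; 6 new (m, m, t, v, g, g)
  "vvtv" → prefix "v" already present; 3 new (v, t, v)
  "gmmmm" → 5 new (g, m, m, m, m)
  "mmtttttg" → prefix "m" already present; 7 new (m, t, t, t, t, t, g)
Total nodes = 5 + 4 + 2 + 3 + 2 + 8 + 5 + 6 + 6 + 3 + 5 + 7 = 56

56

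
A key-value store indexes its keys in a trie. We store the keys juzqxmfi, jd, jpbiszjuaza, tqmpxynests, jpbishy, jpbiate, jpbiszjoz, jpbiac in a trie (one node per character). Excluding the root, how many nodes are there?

38

Count nodes per top-level branch (shared prefixes stored once):
  'j'-branch (jd, jpbiac, jpbiate, jpbishy, jpbiszjoz, jpbiszjuaza, juzqxmfi): 27 nodes
  't'-branch (tqmpxynests): 11 nodes
Sum: 38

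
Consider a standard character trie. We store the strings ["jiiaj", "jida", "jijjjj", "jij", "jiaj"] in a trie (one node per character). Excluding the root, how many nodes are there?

13

Count nodes per top-level branch (shared prefixes stored once):
  'j'-branch (jiaj, jida, jiiaj, jij, jijjjj): 13 nodes
Sum: 13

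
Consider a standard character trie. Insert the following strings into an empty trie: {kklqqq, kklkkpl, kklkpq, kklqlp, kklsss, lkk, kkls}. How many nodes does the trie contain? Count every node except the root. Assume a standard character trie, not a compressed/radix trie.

20

Trie structure (* marks end of a word):
(root)
├─ k
│  └─ k
│     └─ l
│        ├─ k
│        │  ├─ k
│        │  │  └─ p
│        │  │     └─ l *
│        │  └─ p
│        │     └─ q *
│        ├─ q
│        │  ├─ l
│        │  │  └─ p *
│        │  └─ q
│        │     └─ q *
│        └─ s *
│           └─ s
│              └─ s *
└─ l
   └─ k
      └─ k *
Counting every labelled node above: 20.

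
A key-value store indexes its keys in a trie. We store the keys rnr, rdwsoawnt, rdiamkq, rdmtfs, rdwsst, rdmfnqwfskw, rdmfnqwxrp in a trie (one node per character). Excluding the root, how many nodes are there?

33

Trie structure (* marks end of a word):
(root)
└─ r
   ├─ d
   │  ├─ i
   │  │  └─ a
   │  │     └─ m
   │  │        └─ k
   │  │           └─ q *
   │  ├─ m
   │  │  ├─ f
   │  │  │  └─ n
   │  │  │     └─ q
   │  │  │        └─ w
   │  │  │           ├─ f
   │  │  │           │  └─ s
   │  │  │           │     └─ k
   │  │  │           │        └─ w *
   │  │  │           └─ x
   │  │  │              └─ r
   │  │  │                 └─ p *
   │  │  └─ t
   │  │     └─ f
   │  │        └─ s *
   │  └─ w
   │     └─ s
   │        ├─ o
   │        │  └─ a
   │        │     └─ w
   │        │        └─ n
   │        │           └─ t *
   │        └─ s
   │           └─ t *
   └─ n
      └─ r *
Counting every labelled node above: 33.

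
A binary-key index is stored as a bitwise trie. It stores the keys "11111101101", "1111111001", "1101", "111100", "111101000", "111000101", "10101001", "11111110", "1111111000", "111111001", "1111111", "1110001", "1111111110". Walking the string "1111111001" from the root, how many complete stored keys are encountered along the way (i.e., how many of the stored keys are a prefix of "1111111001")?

3

Check each prefix of "1111111001" against the stored set — each match is an end-marker on the path.
Prefixes of the query that are stored words: "1111111", "11111110", "1111111001"
Count: 3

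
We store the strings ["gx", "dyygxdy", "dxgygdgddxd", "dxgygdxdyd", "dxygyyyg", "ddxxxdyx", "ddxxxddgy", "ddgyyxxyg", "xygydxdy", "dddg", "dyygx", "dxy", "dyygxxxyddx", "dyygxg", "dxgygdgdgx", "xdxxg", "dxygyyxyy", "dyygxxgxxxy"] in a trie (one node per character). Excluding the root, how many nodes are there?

77

Trace insertions, counting only characters that open a new branch:
  "gx" → 2 new (g, x)
  "dyygxdy" → 7 new (d, y, y, g, x, d, y)
  "dxgygdgddxd" → prefix "d" already present; 10 new (x, g, y, g, d, g, d, d, x, d)
  "dxgygdxdyd" → prefix "dxgygd" already present; 4 new (x, d, y, d)
  "dxygyyyg" → prefix "dx" already present; 6 new (y, g, y, y, y, g)
  "ddxxxdyx" → prefix "d" already present; 7 new (d, x, x, x, d, y, x)
  "ddxxxddgy" → prefix "ddxxxd" already present; 3 new (d, g, y)
  "ddgyyxxyg" → prefix "dd" already present; 7 new (g, y, y, x, x, y, g)
  "xygydxdy" → 8 new (x, y, g, y, d, x, d, y)
  "dddg" → prefix "dd" already present; 2 new (d, g)
  "dyygx" → prefix "dyygx" already present; 0 new (none)
  "dxy" → prefix "dxy" already present; 0 new (none)
  "dyygxxxyddx" → prefix "dyygx" already present; 6 new (x, x, y, d, d, x)
  "dyygxg" → prefix "dyygx" already present; 1 new (g)
  "dxgygdgdgx" → prefix "dxgygdgd" already present; 2 new (g, x)
  "xdxxg" → prefix "x" already present; 4 new (d, x, x, g)
  "dxygyyxyy" → prefix "dxygyy" already present; 3 new (x, y, y)
  "dyygxxgxxxy" → prefix "dyygxx" already present; 5 new (g, x, x, x, y)
Total nodes = 2 + 7 + 10 + 4 + 6 + 7 + 3 + 7 + 8 + 2 + 0 + 0 + 6 + 1 + 2 + 4 + 3 + 5 = 77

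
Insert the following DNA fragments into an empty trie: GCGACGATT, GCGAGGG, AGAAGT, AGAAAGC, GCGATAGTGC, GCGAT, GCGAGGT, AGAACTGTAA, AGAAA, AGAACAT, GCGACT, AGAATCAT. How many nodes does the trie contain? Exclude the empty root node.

Count nodes per top-level branch (shared prefixes stored once):
  'A'-branch (AGAAA, AGAAAGC, AGAACAT, AGAACTGTAA, AGAAGT, AGAATCAT): 21 nodes
  'G'-branch (GCGACGATT, GCGACT, GCGAGGG, GCGAGGT, GCGAT, GCGATAGTGC): 20 nodes
Sum: 41

41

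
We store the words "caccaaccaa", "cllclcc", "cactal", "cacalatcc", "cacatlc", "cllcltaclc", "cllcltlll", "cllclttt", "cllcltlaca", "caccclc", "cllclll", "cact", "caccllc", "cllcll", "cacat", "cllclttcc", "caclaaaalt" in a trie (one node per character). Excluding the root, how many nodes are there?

58

Trace insertions, counting only characters that open a new branch:
  "caccaaccaa" → 10 new (c, a, c, c, a, a, c, c, a, a)
  "cllclcc" → prefix "c" already present; 6 new (l, l, c, l, c, c)
  "cactal" → prefix "cac" already present; 3 new (t, a, l)
  "cacalatcc" → prefix "cac" already present; 6 new (a, l, a, t, c, c)
  "cacatlc" → prefix "caca" already present; 3 new (t, l, c)
  "cllcltaclc" → prefix "cllcl" already present; 5 new (t, a, c, l, c)
  "cllcltlll" → prefix "cllclt" already present; 3 new (l, l, l)
  "cllclttt" → prefix "cllclt" already present; 2 new (t, t)
  "cllcltlaca" → prefix "cllcltl" already present; 3 new (a, c, a)
  "caccclc" → prefix "cacc" already present; 3 new (c, l, c)
  "cllclll" → prefix "cllcl" already present; 2 new (l, l)
  "cact" → prefix "cact" already present; 0 new (none)
  "caccllc" → prefix "cacc" already present; 3 new (l, l, c)
  "cllcll" → prefix "cllcll" already present; 0 new (none)
  "cacat" → prefix "cacat" already present; 0 new (none)
  "cllclttcc" → prefix "cllcltt" already present; 2 new (c, c)
  "caclaaaalt" → prefix "cac" already present; 7 new (l, a, a, a, a, l, t)
Total nodes = 10 + 6 + 3 + 6 + 3 + 5 + 3 + 2 + 3 + 3 + 2 + 0 + 3 + 0 + 0 + 2 + 7 = 58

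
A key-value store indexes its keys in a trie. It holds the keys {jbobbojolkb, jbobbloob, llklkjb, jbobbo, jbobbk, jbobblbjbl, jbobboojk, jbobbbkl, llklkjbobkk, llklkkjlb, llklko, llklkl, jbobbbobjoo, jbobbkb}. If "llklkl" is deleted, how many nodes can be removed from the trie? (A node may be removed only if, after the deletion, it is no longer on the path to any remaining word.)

A node on "llklkl"'s path can go only if nothing else ends at it or branches off below it.
The suffix "l" (1 node) is used only by "llklkl"; the node for "llklk" still has the child "j", so pruning stops there.
Nodes removed: 1

1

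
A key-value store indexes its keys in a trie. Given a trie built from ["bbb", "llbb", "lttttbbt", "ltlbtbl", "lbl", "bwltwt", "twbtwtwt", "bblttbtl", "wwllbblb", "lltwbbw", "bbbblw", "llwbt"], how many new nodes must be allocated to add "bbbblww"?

1

The longest prefix of "bbbblww" already in the trie is "bbbblw" (length 6).
So 7 − 6 = 1 new nodes.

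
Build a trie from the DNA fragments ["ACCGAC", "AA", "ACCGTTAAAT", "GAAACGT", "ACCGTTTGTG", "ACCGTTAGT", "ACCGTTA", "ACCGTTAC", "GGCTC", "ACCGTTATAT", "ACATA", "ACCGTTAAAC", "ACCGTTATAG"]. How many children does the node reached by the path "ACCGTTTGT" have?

The children of the "ACCGTTTGT" node are the distinct next characters among strings starting with "ACCGTTTGT".
Distinct next characters after "ACCGTTTGT": G.
That node has 1 child edge.

1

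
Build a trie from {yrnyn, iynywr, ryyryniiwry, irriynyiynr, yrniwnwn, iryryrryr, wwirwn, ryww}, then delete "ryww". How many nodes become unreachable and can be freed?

A node on "ryww"'s path can go only if nothing else ends at it or branches off below it.
The suffix "ww" (2 nodes) is used only by "ryww"; the node for "ry" still has the child "y", so pruning stops there.
Nodes removed: 2

2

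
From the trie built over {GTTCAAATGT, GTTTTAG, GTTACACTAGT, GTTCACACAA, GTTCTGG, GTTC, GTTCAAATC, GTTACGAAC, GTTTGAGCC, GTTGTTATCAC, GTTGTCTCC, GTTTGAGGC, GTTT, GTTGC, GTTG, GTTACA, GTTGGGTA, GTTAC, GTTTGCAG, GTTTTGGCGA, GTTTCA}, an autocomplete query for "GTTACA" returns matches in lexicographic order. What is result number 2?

GTTACACTAGT

Words with prefix "GTTACA", in lexicographic order: "GTTACA", "GTTACACTAGT"
The 2nd is GTTACACTAGT.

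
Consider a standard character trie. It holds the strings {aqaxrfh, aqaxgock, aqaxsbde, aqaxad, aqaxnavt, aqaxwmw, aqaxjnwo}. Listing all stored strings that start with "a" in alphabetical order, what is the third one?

aqaxjnwo

Words with prefix "a", in lexicographic order: "aqaxad", "aqaxgock", "aqaxjnwo", "aqaxnavt", "aqaxrfh", "aqaxsbde", "aqaxwmw"
Position 3: aqaxjnwo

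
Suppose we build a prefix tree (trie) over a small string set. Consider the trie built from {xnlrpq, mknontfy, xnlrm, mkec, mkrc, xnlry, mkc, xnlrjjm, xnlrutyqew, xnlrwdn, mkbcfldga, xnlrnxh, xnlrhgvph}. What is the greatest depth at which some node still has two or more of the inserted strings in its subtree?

4

Look for the deepest trie node that still has at least two words in its subtree.
"xnlrhgvph" and "xnlrjjm" agree on "xnlr" (4 characters) before diverging; nothing deeper is shared.
Longest shared-prefix length: 4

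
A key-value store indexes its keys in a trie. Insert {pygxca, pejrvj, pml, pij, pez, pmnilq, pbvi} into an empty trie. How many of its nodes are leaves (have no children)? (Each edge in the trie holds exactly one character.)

A leaf is a node with no children — equivalently, the end of a word that is not a proper prefix of any other stored word.
Those words: "pbvi", "pejrvj", "pez", "pij", "pml", "pmnilq", "pygxca"
Leaf count: 7

7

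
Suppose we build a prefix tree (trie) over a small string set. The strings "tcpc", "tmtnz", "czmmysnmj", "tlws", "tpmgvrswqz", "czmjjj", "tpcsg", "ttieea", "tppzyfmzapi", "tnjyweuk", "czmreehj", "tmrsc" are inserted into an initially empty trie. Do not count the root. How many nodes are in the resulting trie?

64

For each word, the new-node count is its length minus the longest prefix already in the trie:
  "tcpc" → 4 new (t, c, p, c)
  "tmtnz" → prefix "t" already present; 4 new (m, t, n, z)
  "czmmysnmj" → 9 new (c, z, m, m, y, s, n, m, j)
  "tlws" → prefix "t" already present; 3 new (l, w, s)
  "tpmgvrswqz" → prefix "t" already present; 9 new (p, m, g, v, r, s, w, q, z)
  "czmjjj" → prefix "czm" already present; 3 new (j, j, j)
  "tpcsg" → prefix "tp" already present; 3 new (c, s, g)
  "ttieea" → prefix "t" already present; 5 new (t, i, e, e, a)
  "tppzyfmzapi" → prefix "tp" already present; 9 new (p, z, y, f, m, z, a, p, i)
  "tnjyweuk" → prefix "t" already present; 7 new (n, j, y, w, e, u, k)
  "czmreehj" → prefix "czm" already present; 5 new (r, e, e, h, j)
  "tmrsc" → prefix "tm" already present; 3 new (r, s, c)
Total nodes = 4 + 4 + 9 + 3 + 9 + 3 + 3 + 5 + 9 + 7 + 5 + 3 = 64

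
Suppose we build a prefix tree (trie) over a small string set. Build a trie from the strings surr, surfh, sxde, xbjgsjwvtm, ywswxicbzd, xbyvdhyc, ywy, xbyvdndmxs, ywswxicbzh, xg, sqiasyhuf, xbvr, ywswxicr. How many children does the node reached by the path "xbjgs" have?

1

The children of the "xbjgs" node are the distinct next characters among strings starting with "xbjgs".
Characters that immediately follow "xbjgs" among the stored strings: {j}.
That node has 1 child edge.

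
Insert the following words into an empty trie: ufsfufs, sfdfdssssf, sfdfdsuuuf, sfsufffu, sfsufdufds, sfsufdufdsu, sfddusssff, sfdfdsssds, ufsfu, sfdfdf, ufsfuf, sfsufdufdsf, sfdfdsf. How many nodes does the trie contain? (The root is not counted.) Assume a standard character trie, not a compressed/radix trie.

45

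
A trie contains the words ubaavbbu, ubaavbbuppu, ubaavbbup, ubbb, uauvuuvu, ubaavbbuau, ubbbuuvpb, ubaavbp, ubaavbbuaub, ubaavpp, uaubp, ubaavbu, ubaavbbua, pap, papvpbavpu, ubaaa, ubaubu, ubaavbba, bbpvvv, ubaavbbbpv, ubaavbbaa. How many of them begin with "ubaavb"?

11

Traverse to the node for "ubaavb", then collect every word in that subtree.
Words under "ubaavb": ubaavbba, ubaavbbaa, ubaavbbbpv, ubaavbbu, ubaavbbua, ubaavbbuau, ubaavbbuaub, ubaavbbup, ubaavbbuppu, ubaavbp, ubaavbu
Count: 11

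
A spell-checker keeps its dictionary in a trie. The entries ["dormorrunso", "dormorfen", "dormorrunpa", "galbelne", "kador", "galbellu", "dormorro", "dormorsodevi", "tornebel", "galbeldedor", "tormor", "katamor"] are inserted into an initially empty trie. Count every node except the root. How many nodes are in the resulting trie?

Count nodes per top-level branch (shared prefixes stored once):
  'd'-branch (dormorfen, dormorro, dormorrunpa, dormorrunso, dormorsodevi): 23 nodes
  'g'-branch (galbeldedor, galbellu, galbelne): 15 nodes
  'k'-branch (kador, katamor): 10 nodes
  't'-branch (tormor, tornebel): 11 nodes
Sum: 59

59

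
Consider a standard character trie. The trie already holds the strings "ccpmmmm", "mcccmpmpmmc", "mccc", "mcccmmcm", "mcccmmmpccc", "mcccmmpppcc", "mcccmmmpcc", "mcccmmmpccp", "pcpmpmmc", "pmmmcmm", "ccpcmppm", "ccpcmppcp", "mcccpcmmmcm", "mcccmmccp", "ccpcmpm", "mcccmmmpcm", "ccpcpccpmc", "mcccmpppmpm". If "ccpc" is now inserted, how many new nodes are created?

Every character of "ccpc" already lies on an existing path (it is a prefix of some stored word).
No new nodes are needed: 0.

0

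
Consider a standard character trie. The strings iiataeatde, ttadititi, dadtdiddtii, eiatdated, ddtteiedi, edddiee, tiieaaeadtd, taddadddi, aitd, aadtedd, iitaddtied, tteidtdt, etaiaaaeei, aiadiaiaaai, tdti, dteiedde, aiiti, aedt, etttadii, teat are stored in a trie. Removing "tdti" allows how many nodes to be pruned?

3

A node on "tdti"'s path can go only if nothing else ends at it or branches off below it.
The suffix "dti" (3 nodes) is used only by "tdti"; the node for "t" still has the child "t", so pruning stops there.
Nodes removed: 3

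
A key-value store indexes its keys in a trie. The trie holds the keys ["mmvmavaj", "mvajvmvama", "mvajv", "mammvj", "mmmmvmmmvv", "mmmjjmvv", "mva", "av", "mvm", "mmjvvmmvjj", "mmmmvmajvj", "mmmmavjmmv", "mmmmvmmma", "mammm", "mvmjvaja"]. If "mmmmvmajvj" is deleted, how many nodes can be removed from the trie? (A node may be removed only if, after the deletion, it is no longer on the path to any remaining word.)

Walk "mmmmvmajvj" from the leaf back toward the root, removing each node that no remaining word uses.
The suffix "ajvj" (4 nodes) is used only by "mmmmvmajvj"; the node for "mmmmvm" still has the child "m", so pruning stops there.
Nodes removed: 4

4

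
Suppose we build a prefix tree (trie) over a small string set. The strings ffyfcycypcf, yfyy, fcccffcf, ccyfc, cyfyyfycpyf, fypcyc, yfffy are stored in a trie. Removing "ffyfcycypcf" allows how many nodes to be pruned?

After clearing the end-marker at "ffyfcycypcf", prune upward until reaching a node still needed by another word.
The suffix "fyfcycypcf" (10 nodes) is used only by "ffyfcycypcf"; the node for "f" still has the child "c", so pruning stops there.
Nodes removed: 10

10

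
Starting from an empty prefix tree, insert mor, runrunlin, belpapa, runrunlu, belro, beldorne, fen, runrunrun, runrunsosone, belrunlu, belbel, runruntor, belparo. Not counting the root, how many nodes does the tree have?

51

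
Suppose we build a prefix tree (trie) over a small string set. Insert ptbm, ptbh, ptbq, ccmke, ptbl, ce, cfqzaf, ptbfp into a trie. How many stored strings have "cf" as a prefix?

1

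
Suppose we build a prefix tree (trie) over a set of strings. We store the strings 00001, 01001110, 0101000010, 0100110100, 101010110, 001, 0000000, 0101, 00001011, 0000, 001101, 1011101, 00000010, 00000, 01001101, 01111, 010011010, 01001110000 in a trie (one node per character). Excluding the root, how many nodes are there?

Insert word by word; a character creates a node only if that edge doesn't already exist:
  "00001" → 5 new (0, 0, 0, 0, 1)
  "01001110" → prefix "0" already present; 7 new (1, 0, 0, 1, 1, 1, 0)
  "0101000010" → prefix "010" already present; 7 new (1, 0, 0, 0, 0, 1, 0)
  "0100110100" → prefix "010011" already present; 4 new (0, 1, 0, 0)
  "101010110" → 9 new (1, 0, 1, 0, 1, 0, 1, 1, 0)
  "001" → prefix "00" already present; 1 new (1)
  "0000000" → prefix "0000" already present; 3 new (0, 0, 0)
  "0101" → prefix "0101" already present; 0 new (none)
  "00001011" → prefix "00001" already present; 3 new (0, 1, 1)
  "0000" → prefix "0000" already present; 0 new (none)
  "001101" → prefix "001" already present; 3 new (1, 0, 1)
  "1011101" → prefix "101" already present; 4 new (1, 1, 0, 1)
  "00000010" → prefix "000000" already present; 2 new (1, 0)
  "00000" → prefix "00000" already present; 0 new (none)
  "01001101" → prefix "01001101" already present; 0 new (none)
  "01111" → prefix "01" already present; 3 new (1, 1, 1)
  "010011010" → prefix "010011010" already present; 0 new (none)
  "01001110000" → prefix "01001110" already present; 3 new (0, 0, 0)
Total nodes = 5 + 7 + 7 + 4 + 9 + 1 + 3 + 0 + 3 + 0 + 3 + 4 + 2 + 0 + 0 + 3 + 0 + 3 = 54

54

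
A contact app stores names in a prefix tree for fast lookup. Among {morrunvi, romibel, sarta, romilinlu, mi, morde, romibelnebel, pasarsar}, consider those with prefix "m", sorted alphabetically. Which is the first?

mi

DFS of the "m" subtree visits, in order: "mi", "morde", "morrunvi"
The 1st is mi.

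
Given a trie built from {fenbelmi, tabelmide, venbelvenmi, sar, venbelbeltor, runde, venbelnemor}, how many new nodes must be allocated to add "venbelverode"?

4

"venbelve" is already a path in the trie; the remaining "rode" must be added.
Each of the 4 remaining characters creates one node.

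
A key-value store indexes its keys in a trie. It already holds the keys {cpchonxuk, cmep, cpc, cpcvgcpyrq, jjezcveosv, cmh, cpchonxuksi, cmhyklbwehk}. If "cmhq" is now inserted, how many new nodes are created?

1

"cmh" is already a path in the trie; the remaining "q" must be added.
New nodes needed: |"cmhq"| − 3 = 4 − 3 = 1.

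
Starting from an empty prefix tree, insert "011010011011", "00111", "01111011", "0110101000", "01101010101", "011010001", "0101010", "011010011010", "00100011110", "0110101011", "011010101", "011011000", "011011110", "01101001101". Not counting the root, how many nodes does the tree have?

Trace insertions, counting only characters that open a new branch:
  "011010011011" → 12 new (0, 1, 1, 0, 1, 0, 0, 1, 1, 0, 1, 1)
  "00111" → prefix "0" already present; 4 new (0, 1, 1, 1)
  "01111011" → prefix "011" already present; 5 new (1, 1, 0, 1, 1)
  "0110101000" → prefix "011010" already present; 4 new (1, 0, 0, 0)
  "01101010101" → prefix "01101010" already present; 3 new (1, 0, 1)
  "011010001" → prefix "0110100" already present; 2 new (0, 1)
  "0101010" → prefix "01" already present; 5 new (0, 1, 0, 1, 0)
  "011010011010" → prefix "01101001101" already present; 1 new (0)
  "00100011110" → prefix "001" already present; 8 new (0, 0, 0, 1, 1, 1, 1, 0)
  "0110101011" → prefix "011010101" already present; 1 new (1)
  "011010101" → prefix "011010101" already present; 0 new (none)
  "011011000" → prefix "01101" already present; 4 new (1, 0, 0, 0)
  "011011110" → prefix "011011" already present; 3 new (1, 1, 0)
  "01101001101" → prefix "01101001101" already present; 0 new (none)
Total nodes = 12 + 4 + 5 + 4 + 3 + 2 + 5 + 1 + 8 + 1 + 0 + 4 + 3 + 0 = 52

52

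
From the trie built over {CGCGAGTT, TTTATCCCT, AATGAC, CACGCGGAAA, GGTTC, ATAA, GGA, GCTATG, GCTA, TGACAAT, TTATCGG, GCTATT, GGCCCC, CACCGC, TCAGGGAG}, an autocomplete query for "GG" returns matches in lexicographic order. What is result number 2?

GGCCCC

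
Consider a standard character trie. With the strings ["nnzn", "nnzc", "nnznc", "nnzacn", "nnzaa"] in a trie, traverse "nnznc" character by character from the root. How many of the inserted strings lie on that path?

2

Check each prefix of "nnznc" against the stored set — each match is an end-marker on the path.
Prefixes of the query that are stored words: "nnzn", "nnznc"
Count: 2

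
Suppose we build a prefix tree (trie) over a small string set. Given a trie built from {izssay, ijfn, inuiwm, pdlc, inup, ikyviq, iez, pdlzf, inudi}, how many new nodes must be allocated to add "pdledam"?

Walking "pdledam" from the root, the first 3 characters ("pdl") follow existing edges; "e" is the first miss.
So 7 − 3 = 4 new nodes.

4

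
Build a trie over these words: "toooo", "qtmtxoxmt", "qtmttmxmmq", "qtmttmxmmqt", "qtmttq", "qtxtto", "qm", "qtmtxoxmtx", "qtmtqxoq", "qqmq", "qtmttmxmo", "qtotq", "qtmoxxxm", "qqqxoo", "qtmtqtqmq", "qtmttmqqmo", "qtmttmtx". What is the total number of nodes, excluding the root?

Insert word by word; a character creates a node only if that edge doesn't already exist:
  "toooo" → 5 new (t, o, o, o, o)
  "qtmtxoxmt" → 9 new (q, t, m, t, x, o, x, m, t)
  "qtmttmxmmq" → prefix "qtmt" already present; 6 new (t, m, x, m, m, q)
  "qtmttmxmmqt" → prefix "qtmttmxmmq" already present; 1 new (t)
  "qtmttq" → prefix "qtmtt" already present; 1 new (q)
  "qtxtto" → prefix "qt" already present; 4 new (x, t, t, o)
  "qm" → prefix "q" already present; 1 new (m)
  "qtmtxoxmtx" → prefix "qtmtxoxmt" already present; 1 new (x)
  "qtmtqxoq" → prefix "qtmt" already present; 4 new (q, x, o, q)
  "qqmq" → prefix "q" already present; 3 new (q, m, q)
  "qtmttmxmo" → prefix "qtmttmxm" already present; 1 new (o)
  "qtotq" → prefix "qt" already present; 3 new (o, t, q)
  "qtmoxxxm" → prefix "qtm" already present; 5 new (o, x, x, x, m)
  "qqqxoo" → prefix "qq" already present; 4 new (q, x, o, o)
  "qtmtqtqmq" → prefix "qtmtq" already present; 4 new (t, q, m, q)
  "qtmttmqqmo" → prefix "qtmttm" already present; 4 new (q, q, m, o)
  "qtmttmtx" → prefix "qtmttm" already present; 2 new (t, x)
Total nodes = 5 + 9 + 6 + 1 + 1 + 4 + 1 + 1 + 4 + 3 + 1 + 3 + 5 + 4 + 4 + 4 + 2 = 58

58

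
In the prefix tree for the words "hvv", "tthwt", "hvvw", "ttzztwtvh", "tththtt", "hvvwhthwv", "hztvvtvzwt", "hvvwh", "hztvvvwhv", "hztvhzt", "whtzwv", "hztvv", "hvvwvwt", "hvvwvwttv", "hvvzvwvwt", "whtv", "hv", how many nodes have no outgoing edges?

A leaf is a node with no children — equivalently, the end of a word that is not a proper prefix of any other stored word.
Those words: "hvvwhthwv", "hvvwvwttv", "hvvzvwvwt", "hztvhzt", "hztvvtvzwt", "hztvvvwhv", "tththtt", "tthwt", "ttzztwtvh", "whtv", "whtzwv"
Leaf count: 11

11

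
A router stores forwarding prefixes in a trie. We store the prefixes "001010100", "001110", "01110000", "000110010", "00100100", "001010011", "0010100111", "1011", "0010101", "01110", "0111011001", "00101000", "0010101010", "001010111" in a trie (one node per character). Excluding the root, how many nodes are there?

48

For each word, the new-node count is its length minus the longest prefix already in the trie:
  "001010100" → 9 new (0, 0, 1, 0, 1, 0, 1, 0, 0)
  "001110" → prefix "001" already present; 3 new (1, 1, 0)
  "01110000" → prefix "0" already present; 7 new (1, 1, 1, 0, 0, 0, 0)
  "000110010" → prefix "00" already present; 7 new (0, 1, 1, 0, 0, 1, 0)
  "00100100" → prefix "0010" already present; 4 new (0, 1, 0, 0)
  "001010011" → prefix "001010" already present; 3 new (0, 1, 1)
  "0010100111" → prefix "001010011" already present; 1 new (1)
  "1011" → 4 new (1, 0, 1, 1)
  "0010101" → prefix "0010101" already present; 0 new (none)
  "01110" → prefix "01110" already present; 0 new (none)
  "0111011001" → prefix "01110" already present; 5 new (1, 1, 0, 0, 1)
  "00101000" → prefix "0010100" already present; 1 new (0)
  "0010101010" → prefix "00101010" already present; 2 new (1, 0)
  "001010111" → prefix "0010101" already present; 2 new (1, 1)
Total nodes = 9 + 3 + 7 + 7 + 4 + 3 + 1 + 4 + 0 + 0 + 5 + 1 + 2 + 2 = 48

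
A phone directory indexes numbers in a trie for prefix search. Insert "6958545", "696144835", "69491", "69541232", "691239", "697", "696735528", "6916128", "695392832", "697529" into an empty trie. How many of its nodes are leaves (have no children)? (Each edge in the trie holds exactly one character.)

9

A leaf is a node with no children — equivalently, the end of a word that is not a proper prefix of any other stored word.
Those words: "691239", "6916128", "69491", "695392832", "69541232", "6958545", "696144835", "696735528", "697529"
Leaf count: 9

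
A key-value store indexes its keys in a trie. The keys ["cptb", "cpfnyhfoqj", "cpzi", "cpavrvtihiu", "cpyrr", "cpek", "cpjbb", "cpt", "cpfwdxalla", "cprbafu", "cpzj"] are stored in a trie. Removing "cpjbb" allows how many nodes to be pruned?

3

Walk "cpjbb" from the leaf back toward the root, removing each node that no remaining word uses.
The suffix "jbb" (3 nodes) is used only by "cpjbb"; the node for "cp" still has the child "t", so pruning stops there.
Nodes removed: 3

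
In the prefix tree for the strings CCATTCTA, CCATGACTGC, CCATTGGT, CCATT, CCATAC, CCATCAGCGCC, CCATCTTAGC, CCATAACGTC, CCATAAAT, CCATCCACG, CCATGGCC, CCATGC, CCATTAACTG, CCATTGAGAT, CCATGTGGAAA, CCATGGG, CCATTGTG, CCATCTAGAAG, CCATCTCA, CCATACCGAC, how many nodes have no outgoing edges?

A leaf is a node with no children — equivalently, the end of a word that is not a proper prefix of any other stored word.
Those words: "CCATAAAT", "CCATAACGTC", "CCATACCGAC", "CCATCAGCGCC", "CCATCCACG", "CCATCTAGAAG", "CCATCTCA", "CCATCTTAGC", "CCATGACTGC", "CCATGC", "CCATGGCC", "CCATGGG", "CCATGTGGAAA", "CCATTAACTG", "CCATTCTA", "CCATTGAGAT", "CCATTGGT", "CCATTGTG"
Leaf count: 18

18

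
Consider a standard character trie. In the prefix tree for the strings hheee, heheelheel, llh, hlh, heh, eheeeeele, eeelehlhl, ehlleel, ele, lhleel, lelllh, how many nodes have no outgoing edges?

10

Leaves are exactly the stored words that no other stored word extends.
Those words: "eeelehlhl", "eheeeeele", "ehlleel", "ele", "heheelheel", "hheee", "hlh", "lelllh", "lhleel", "llh"
Leaf count: 10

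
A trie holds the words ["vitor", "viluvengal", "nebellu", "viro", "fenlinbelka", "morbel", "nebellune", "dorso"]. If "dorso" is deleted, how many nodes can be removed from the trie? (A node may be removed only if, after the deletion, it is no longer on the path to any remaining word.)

A node on "dorso"'s path can go only if nothing else ends at it or branches off below it.
No other word shares any prefix with "dorso", so all 5 of its nodes go.
Nodes removed: 5

5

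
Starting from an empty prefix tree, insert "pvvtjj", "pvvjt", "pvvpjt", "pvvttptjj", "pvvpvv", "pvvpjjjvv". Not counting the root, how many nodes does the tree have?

22

Trie structure (* marks end of a word):
(root)
└─ p
   └─ v
      └─ v
         ├─ j
         │  └─ t *
         ├─ p
         │  ├─ j
         │  │  ├─ j
         │  │  │  └─ j
         │  │  │     └─ v
         │  │  │        └─ v *
         │  │  └─ t *
         │  └─ v
         │     └─ v *
         └─ t
            ├─ j
            │  └─ j *
            └─ t
               └─ p
                  └─ t
                     └─ j
                        └─ j *
Counting every labelled node above: 22.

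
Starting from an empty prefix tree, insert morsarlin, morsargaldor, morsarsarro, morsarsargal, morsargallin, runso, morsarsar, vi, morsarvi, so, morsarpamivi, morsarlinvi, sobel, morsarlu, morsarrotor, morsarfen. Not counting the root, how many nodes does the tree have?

57

For each word, the new-node count is its length minus the longest prefix already in the trie:
  "morsarlin" → 9 new (m, o, r, s, a, r, l, i, n)
  "morsargaldor" → prefix "morsar" already present; 6 new (g, a, l, d, o, r)
  "morsarsarro" → prefix "morsar" already present; 5 new (s, a, r, r, o)
  "morsarsargal" → prefix "morsarsar" already present; 3 new (g, a, l)
  "morsargallin" → prefix "morsargal" already present; 3 new (l, i, n)
  "runso" → 5 new (r, u, n, s, o)
  "morsarsar" → prefix "morsarsar" already present; 0 new (none)
  "vi" → 2 new (v, i)
  "morsarvi" → prefix "morsar" already present; 2 new (v, i)
  "so" → 2 new (s, o)
  "morsarpamivi" → prefix "morsar" already present; 6 new (p, a, m, i, v, i)
  "morsarlinvi" → prefix "morsarlin" already present; 2 new (v, i)
  "sobel" → prefix "so" already present; 3 new (b, e, l)
  "morsarlu" → prefix "morsarl" already present; 1 new (u)
  "morsarrotor" → prefix "morsar" already present; 5 new (r, o, t, o, r)
  "morsarfen" → prefix "morsar" already present; 3 new (f, e, n)
Total nodes = 9 + 6 + 5 + 3 + 3 + 5 + 0 + 2 + 2 + 2 + 6 + 2 + 3 + 1 + 5 + 3 = 57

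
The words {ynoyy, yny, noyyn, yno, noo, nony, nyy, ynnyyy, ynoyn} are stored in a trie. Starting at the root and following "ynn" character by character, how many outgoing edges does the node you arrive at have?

Follow the path "ynn" to its node, then look at its outgoing edges.
Characters that immediately follow "ynn" among the stored strings: {y}.
That node has 1 child edge.

1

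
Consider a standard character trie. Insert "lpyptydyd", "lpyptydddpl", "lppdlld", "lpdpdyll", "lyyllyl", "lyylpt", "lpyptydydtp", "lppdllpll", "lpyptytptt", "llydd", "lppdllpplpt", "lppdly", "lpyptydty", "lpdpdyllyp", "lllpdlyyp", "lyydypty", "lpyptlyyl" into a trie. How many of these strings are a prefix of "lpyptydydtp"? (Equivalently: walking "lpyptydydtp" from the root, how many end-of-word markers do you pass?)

Walk "lpyptydydtp" from the root; an end-of-word marker is hit whenever a stored word is a prefix of "lpyptydydtp".
Prefixes of the query that are stored words: "lpyptydyd", "lpyptydydtp"
Count: 2

2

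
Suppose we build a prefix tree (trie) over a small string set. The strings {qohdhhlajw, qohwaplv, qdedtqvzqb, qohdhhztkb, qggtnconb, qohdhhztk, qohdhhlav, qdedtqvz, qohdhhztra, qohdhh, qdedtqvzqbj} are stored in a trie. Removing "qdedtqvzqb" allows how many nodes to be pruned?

A node on "qdedtqvzqb"'s path can go only if nothing else ends at it or branches off below it.
Every node on "qdedtqvzqb" is still needed (e.g. by "qdedtqvzqbj"), so nothing is freed.
Nodes removed: 0

0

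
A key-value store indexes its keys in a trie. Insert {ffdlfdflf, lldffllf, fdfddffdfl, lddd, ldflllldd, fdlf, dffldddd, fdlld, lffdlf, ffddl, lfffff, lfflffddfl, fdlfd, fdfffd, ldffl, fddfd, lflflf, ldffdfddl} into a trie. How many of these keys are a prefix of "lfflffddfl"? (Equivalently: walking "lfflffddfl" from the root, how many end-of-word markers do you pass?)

Check each prefix of "lfflffddfl" against the stored set — each match is an end-marker on the path.
Prefixes of the query that are stored words: "lfflffddfl"
Count: 1

1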